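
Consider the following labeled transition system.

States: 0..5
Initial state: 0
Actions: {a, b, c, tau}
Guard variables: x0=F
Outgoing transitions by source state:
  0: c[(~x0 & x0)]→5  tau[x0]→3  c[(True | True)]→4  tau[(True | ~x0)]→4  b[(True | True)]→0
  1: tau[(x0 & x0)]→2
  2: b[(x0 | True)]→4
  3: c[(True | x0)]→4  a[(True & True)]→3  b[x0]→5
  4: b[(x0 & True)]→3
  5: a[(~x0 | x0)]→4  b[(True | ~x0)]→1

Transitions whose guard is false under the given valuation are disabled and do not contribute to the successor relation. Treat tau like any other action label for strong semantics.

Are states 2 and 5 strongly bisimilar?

Refine partition for ~:
  P[0] = {{0,1,2,3,4,5}}
  P[1] = {{0},{1,4},{2},{3},{5}}
5 equivalence class(es) (converged in 2)
class of 2: {2}; class of 5: {5}

Answer: NOT BISIMILAR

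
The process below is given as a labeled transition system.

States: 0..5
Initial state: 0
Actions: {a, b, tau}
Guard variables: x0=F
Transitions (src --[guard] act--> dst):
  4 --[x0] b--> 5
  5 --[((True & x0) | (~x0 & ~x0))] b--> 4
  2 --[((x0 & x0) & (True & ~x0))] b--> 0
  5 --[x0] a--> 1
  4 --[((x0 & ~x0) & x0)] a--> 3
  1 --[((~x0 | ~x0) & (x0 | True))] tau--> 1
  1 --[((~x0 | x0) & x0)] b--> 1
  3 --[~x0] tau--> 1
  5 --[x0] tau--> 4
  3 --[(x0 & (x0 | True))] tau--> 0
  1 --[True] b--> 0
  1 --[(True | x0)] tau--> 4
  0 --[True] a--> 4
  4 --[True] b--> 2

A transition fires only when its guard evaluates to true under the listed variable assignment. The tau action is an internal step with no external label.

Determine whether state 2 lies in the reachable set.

After dropping false guards: 7 live edges.
Layer 0: {0}
Layer 1: {4}  cumulative {0,4}
Layer 2: {2}  cumulative {0,2,4}
Reachable = {0,2,4}
Path to 2: a·b

Answer: REACHABLE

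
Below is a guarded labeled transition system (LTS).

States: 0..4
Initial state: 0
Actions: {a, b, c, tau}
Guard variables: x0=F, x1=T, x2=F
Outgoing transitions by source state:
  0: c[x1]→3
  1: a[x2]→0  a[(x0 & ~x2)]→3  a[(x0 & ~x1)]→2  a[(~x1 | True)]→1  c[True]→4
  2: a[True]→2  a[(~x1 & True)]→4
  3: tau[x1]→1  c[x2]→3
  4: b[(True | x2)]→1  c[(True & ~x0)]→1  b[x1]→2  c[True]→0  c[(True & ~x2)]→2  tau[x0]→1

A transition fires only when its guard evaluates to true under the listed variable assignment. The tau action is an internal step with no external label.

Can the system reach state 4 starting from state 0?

After dropping false guards: 10 live edges.
Layer 0: {0}
Layer 1: {3}  now seen {0,3}
Layer 2: {1}  now seen {0,1,3}
Layer 3: {4}  now seen {0,1,3,4}
Layer 4: {2}  now seen {0,1,2,3,4}
Reach set: {0,1,2,3,4}
witness 4: c·tau·c

Answer: REACHABLE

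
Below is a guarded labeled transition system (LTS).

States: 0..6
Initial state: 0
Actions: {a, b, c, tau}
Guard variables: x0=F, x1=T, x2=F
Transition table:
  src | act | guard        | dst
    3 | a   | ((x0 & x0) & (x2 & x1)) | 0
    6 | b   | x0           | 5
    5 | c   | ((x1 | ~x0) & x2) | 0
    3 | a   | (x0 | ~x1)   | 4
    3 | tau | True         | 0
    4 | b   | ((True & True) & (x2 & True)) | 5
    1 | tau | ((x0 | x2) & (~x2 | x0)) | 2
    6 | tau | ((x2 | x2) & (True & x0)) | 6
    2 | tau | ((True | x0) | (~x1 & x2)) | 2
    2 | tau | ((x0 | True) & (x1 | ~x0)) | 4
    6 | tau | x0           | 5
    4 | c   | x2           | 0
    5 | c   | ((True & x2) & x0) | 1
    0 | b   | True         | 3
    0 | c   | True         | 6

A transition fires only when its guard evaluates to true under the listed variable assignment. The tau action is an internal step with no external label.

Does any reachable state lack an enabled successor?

Reach set: {0,3,6}
  0: b→3  c→6  [deg 2]
  3: tau→0  [deg 1]
  6: ∅  [deadlock]
Path to 6: c

Answer: DEADLOCK at state 6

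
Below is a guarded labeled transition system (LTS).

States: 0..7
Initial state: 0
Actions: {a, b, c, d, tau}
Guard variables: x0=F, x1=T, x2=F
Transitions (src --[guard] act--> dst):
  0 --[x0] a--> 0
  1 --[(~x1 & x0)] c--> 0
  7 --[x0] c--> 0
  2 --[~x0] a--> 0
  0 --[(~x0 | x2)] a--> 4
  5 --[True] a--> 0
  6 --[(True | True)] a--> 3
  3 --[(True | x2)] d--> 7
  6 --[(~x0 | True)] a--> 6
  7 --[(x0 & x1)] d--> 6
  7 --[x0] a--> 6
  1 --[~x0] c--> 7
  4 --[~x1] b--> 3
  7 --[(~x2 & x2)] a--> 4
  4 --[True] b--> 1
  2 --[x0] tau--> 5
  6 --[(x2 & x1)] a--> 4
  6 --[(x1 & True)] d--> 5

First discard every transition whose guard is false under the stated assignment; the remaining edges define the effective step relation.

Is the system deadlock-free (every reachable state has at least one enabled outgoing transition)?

Answer: DEADLOCK at state 7

Working:
Reach set: {0,1,4,7}
  0: a→4  [1 exit(s)]
  1: c→7  [1 exit(s)]
  4: b→1  [1 exit(s)]
  7: ∅  [deadlock]
witness 7: a·b·c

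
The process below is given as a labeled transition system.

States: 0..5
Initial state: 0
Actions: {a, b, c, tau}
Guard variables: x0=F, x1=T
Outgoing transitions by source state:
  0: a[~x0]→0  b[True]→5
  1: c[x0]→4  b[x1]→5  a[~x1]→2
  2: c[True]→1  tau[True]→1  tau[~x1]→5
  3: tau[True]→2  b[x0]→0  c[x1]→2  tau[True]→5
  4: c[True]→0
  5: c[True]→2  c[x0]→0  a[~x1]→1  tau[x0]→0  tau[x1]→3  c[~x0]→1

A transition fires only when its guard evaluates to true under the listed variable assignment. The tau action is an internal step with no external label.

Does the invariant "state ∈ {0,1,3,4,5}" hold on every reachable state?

Allowed set {0,1,3,4,5}
R = {0,1,2,3,5}
  0: ✓
  1: ✓
  2: VIOLATES
  3: ✓
  5: ✓
counterexample path to 2: b·c

Answer: INVARIANT VIOLATED at state 2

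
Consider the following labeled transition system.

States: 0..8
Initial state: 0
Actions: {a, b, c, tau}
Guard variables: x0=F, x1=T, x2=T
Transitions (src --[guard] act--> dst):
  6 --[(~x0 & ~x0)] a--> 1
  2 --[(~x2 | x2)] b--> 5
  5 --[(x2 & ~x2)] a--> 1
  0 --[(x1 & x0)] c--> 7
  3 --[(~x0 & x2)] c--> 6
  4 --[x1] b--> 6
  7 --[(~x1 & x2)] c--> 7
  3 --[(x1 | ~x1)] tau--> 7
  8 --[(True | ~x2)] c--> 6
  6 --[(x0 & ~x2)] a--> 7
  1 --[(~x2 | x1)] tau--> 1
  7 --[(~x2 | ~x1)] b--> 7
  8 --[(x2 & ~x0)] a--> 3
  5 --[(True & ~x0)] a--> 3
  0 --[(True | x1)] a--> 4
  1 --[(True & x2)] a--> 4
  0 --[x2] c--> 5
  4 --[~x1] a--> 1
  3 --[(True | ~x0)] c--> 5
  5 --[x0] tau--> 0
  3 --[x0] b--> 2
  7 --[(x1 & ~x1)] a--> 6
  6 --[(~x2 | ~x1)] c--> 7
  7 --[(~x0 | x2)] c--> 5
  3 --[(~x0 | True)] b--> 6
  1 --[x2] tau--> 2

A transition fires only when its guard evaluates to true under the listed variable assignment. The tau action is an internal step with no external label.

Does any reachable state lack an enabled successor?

Answer: DEADLOCK-FREE

Working:
Reachable = {0,1,2,3,4,5,6,7}
  0: a→4  c→5  [2 out]
  1: a→4  tau→1  tau→2  [3 out]
  2: b→5  [1 out]
  3: b→6  c→5  c→6  tau→7  [4 out]
  4: b→6  [1 out]
  5: a→3  [1 out]
  6: a→1  [1 out]
  7: c→5  [1 out]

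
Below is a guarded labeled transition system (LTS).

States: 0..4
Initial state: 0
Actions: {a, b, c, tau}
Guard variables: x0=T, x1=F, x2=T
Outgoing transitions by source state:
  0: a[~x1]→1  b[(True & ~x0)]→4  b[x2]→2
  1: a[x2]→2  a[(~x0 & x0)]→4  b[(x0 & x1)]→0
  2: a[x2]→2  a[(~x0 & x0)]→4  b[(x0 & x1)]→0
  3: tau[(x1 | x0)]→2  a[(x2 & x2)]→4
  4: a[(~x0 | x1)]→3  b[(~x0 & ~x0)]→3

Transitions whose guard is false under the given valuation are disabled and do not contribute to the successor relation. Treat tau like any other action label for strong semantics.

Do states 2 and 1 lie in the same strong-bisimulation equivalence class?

Bisimulation quotient by refinement:
  round 0: {{0,1,2,3,4}}
  round 1: {{0},{1,2},{3},{4}}
Fixed point at round 2; 4 class(es).
2∈{1,2}, 1∈{1,2}

Answer: BISIMILAR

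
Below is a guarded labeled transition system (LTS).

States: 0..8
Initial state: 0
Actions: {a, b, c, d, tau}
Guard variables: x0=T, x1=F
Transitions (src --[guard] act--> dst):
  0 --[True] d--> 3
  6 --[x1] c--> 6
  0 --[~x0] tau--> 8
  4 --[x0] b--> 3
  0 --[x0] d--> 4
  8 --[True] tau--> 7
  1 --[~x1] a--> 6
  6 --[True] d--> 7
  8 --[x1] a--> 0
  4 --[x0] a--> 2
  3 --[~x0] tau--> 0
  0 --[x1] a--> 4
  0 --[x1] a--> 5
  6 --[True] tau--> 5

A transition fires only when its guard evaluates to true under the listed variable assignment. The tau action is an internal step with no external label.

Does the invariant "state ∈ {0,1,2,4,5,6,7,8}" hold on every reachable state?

Allowed set {0,1,2,4,5,6,7,8}
Reach set: {0,2,3,4}
  0: safe
  2: safe
  3: VIOLATES
  4: safe
counterexample path to 3: d

Answer: INVARIANT VIOLATED at state 3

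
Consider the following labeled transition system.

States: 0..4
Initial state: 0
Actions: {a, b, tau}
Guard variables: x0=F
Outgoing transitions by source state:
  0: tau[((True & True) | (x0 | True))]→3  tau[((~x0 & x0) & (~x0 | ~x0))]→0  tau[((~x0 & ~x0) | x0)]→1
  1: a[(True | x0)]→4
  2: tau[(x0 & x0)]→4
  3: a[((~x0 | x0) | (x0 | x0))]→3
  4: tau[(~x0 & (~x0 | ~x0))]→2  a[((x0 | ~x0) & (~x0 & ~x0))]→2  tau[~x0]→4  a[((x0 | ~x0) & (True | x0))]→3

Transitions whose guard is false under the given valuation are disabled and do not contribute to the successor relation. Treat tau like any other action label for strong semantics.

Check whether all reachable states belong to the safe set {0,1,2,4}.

Answer: INVARIANT VIOLATED at state 3

Working:
Safe = {0,1,2,4}
R = {0,1,2,3,4}
  0: ✓
  1: ✓
  2: ✓
  3: VIOLATES
  4: ✓
witness against invariant: tau → 3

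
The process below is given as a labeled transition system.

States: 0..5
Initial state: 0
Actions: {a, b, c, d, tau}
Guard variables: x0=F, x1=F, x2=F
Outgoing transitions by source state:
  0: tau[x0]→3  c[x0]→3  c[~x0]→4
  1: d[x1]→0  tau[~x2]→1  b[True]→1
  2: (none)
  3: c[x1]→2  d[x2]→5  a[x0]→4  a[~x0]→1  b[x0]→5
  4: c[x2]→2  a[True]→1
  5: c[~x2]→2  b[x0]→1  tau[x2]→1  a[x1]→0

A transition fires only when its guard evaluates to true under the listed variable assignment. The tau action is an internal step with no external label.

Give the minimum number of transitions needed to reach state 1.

BFS to 1:
  Layer 0: {0}
  Layer 1: {4}
  Layer 2: {1}
depth(1)=2, e.g. c·a

Answer: 2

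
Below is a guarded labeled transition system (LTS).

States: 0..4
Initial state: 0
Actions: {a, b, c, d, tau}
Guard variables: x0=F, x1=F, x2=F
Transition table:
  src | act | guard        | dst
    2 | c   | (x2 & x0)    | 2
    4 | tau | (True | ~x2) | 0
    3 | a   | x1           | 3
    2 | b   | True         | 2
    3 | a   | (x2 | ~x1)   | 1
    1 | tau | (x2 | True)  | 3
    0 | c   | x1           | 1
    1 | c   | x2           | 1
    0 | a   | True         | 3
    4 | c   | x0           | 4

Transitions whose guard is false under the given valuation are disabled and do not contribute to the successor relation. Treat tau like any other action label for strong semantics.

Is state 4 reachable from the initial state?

After dropping false guards: 5 live edges.
L0 = {0}
L1 = {3}  total {0,3}
L2 = {1}  total {0,1,3}
Reach set: {0,1,3}

Answer: UNREACHABLE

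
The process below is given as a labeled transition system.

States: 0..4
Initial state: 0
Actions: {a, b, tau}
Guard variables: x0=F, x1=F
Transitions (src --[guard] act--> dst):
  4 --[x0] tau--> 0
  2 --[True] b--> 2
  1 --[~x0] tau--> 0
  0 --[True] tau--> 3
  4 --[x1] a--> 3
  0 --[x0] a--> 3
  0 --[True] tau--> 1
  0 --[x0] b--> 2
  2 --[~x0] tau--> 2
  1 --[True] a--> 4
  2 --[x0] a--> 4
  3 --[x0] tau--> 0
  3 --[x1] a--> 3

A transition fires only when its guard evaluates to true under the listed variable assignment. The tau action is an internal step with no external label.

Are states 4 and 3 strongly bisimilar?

Answer: BISIMILAR

Analysis:
Bisimulation quotient by refinement:
  π0 = {{0,1,2,3,4}}
  π1 = {{0},{1},{2},{3,4}}
4 equivalence class(es) (converged in 2)
class of 4: {3,4}; class of 3: {3,4}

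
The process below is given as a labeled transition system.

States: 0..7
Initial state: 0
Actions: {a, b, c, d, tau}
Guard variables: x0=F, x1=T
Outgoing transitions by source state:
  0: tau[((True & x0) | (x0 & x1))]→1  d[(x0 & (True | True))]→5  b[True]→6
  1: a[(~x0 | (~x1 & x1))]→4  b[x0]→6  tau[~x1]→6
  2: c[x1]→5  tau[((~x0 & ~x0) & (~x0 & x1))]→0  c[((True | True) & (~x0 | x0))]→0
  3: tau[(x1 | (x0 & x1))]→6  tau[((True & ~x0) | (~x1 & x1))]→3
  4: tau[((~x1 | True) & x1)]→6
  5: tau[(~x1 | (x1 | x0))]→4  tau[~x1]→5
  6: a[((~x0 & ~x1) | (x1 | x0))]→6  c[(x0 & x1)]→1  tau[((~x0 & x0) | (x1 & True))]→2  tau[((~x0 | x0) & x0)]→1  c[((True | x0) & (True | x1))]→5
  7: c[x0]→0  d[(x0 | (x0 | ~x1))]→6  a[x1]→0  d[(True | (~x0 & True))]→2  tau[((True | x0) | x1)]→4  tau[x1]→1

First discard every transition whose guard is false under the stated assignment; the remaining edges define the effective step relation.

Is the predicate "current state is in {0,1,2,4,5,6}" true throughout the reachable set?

Answer: INVARIANT HOLDS

Analysis:
Inv-set: {0,1,2,4,5,6}
Reachable = {0,2,4,5,6}
  0: ok
  2: ok
  4: ok
  5: ok
  6: ok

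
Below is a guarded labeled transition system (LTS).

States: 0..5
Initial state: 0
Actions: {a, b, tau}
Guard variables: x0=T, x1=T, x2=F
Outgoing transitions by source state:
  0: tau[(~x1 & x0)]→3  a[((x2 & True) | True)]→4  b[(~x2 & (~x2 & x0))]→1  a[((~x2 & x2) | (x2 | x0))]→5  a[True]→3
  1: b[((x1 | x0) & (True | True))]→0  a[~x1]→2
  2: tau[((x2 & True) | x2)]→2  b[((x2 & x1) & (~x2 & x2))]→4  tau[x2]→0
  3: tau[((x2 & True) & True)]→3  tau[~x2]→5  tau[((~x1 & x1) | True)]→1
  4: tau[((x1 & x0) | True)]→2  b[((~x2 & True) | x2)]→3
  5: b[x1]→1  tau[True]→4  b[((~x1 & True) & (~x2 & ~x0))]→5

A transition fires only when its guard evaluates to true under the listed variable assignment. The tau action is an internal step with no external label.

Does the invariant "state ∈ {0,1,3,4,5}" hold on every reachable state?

Answer: INVARIANT VIOLATED at state 2

Working:
Inv-set: {0,1,3,4,5}
R = {0,1,2,3,4,5}
  0: safe
  1: safe
  2: ✗ unsafe
  3: safe
  4: safe
  5: safe
counterexample path to 2: a·tau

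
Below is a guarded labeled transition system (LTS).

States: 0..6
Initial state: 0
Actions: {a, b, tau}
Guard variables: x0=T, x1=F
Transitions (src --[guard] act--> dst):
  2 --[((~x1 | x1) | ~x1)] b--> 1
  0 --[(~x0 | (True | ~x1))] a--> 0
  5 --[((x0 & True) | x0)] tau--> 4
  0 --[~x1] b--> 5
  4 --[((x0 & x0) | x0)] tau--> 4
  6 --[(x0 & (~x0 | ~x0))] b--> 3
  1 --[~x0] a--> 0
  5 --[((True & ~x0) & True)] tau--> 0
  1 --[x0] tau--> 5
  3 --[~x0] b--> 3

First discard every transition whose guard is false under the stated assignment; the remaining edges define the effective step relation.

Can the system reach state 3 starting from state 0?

Answer: UNREACHABLE

Trace:
After dropping false guards: 6 live edges.
L0 = {0}
L1 = {5}  now seen {0,5}
L2 = {4}  now seen {0,4,5}
R = {0,4,5}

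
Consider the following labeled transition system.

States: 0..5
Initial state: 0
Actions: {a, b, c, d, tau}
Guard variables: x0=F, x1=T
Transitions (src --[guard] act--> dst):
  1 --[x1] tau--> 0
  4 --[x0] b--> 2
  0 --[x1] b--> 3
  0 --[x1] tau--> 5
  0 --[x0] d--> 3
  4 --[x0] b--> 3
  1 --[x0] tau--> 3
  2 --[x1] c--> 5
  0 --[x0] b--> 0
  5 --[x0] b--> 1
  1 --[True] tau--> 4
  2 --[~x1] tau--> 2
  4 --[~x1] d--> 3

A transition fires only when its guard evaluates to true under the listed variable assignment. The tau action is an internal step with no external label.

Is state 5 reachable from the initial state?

Answer: REACHABLE

Trace:
5 transition(s) survive guard evaluation.
Layer 0: {0}
Layer 1: {3,5}  now seen {0,3,5}
R = {0,3,5}
witness 5: tau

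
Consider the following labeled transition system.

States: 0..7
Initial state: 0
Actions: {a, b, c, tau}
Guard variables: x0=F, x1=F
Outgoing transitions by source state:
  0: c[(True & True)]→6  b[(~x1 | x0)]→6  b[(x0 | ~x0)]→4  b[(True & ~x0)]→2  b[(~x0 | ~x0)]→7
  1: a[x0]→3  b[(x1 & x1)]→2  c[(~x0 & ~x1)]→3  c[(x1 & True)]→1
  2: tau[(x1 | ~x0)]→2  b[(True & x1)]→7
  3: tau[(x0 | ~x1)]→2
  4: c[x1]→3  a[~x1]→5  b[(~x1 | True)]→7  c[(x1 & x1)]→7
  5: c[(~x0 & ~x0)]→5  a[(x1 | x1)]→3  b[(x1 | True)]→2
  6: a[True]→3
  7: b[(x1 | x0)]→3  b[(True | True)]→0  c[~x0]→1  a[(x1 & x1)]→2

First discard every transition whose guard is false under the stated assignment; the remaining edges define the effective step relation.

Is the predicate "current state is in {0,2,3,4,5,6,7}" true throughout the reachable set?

Allowed set {0,2,3,4,5,6,7}
Reach set: {0,1,2,3,4,5,6,7}
  0: safe
  1: VIOLATES
  2: safe
  3: safe
  4: safe
  5: safe
  6: safe
  7: safe
reach 1 via b·c — violates

Answer: INVARIANT VIOLATED at state 1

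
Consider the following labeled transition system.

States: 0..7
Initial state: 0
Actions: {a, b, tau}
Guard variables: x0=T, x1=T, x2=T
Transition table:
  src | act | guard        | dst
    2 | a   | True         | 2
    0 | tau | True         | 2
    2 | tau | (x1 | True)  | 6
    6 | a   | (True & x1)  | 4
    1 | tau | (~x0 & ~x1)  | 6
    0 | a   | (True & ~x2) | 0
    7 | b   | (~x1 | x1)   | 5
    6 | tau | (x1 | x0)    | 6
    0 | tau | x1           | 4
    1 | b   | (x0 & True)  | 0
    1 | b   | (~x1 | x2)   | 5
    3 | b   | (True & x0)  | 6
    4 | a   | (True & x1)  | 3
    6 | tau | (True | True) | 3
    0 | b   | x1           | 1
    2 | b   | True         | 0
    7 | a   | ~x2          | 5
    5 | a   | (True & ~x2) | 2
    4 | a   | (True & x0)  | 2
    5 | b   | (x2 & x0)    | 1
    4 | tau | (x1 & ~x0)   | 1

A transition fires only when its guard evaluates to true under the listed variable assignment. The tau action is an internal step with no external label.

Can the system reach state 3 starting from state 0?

Guard filter leaves 16 enabled edge(s).
L0 = {0}
L1 = {1,2,4}  cumulative {0,1,2,4}
L2 = {3,5,6}  cumulative {0,1,2,3,4,5,6}
R = {0,1,2,3,4,5,6}
trace reaching 3: tau·a

Answer: REACHABLE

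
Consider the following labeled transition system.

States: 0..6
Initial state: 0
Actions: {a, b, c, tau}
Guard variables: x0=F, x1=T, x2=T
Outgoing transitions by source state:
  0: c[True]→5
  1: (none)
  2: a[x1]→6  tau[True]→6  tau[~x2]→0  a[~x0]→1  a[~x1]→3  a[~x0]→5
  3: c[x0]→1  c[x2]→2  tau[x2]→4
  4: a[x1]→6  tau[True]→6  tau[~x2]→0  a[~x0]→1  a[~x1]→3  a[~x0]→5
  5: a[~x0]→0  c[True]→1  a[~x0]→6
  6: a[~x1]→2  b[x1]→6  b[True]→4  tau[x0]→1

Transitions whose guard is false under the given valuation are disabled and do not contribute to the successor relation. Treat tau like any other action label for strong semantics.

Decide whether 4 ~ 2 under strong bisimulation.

Compute ~ classes (split until stable):
  round 0: {{0,1,2,3,4,5,6}}
  round 1: {{0},{1},{2,4},{3},{5},{6}}
Fixed point at round 2; 6 class(es).
[4]={2,4}  [2]={2,4}

Answer: BISIMILAR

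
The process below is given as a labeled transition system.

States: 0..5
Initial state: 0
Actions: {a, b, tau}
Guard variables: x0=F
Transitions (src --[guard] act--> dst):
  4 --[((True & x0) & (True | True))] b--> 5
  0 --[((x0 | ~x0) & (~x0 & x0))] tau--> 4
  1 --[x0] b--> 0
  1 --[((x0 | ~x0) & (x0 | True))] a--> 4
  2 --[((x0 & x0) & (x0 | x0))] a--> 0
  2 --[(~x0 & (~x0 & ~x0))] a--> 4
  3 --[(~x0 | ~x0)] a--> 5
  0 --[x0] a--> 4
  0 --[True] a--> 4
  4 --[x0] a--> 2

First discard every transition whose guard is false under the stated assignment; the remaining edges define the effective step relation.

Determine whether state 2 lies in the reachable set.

Guard filter leaves 4 enabled edge(s).
L0 = {0}
L1 = {4}  total {0,4}
Reach set: {0,4}

Answer: UNREACHABLE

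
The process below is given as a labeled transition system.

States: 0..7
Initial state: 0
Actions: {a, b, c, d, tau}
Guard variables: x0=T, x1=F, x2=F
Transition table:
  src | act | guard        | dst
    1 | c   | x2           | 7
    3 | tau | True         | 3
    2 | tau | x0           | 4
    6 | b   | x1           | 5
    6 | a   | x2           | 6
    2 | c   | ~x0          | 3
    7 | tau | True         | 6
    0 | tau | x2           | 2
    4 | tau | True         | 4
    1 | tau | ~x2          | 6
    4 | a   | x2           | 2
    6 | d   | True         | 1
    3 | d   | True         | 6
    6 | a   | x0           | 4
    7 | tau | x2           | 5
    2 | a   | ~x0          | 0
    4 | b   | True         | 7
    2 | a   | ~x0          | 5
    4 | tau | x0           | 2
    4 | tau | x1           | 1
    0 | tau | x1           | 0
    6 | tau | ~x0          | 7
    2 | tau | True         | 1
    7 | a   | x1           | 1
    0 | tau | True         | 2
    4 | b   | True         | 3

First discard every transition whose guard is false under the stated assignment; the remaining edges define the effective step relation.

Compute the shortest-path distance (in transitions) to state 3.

Answer: 3

Analysis:
Breadth-first toward 3:
  L0 = {0}
  L1 = {2}
  L2 = {1,4}
  L3 = {3,6,7}
first hit 3 at d=3 via tau·tau·b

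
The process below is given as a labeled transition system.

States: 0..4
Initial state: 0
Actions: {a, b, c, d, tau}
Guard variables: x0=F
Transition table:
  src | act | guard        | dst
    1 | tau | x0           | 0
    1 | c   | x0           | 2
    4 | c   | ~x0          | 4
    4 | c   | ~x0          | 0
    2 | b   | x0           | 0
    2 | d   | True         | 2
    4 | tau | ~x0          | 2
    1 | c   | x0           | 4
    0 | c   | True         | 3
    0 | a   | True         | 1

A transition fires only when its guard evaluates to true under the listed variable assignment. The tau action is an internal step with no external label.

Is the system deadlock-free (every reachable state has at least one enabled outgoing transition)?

Reach set: {0,1,3}
  0: a→1  c→3  [deg 2]
  1: ∅  [STUCK]
  3: ∅  [STUCK]
trace reaching 1: a

Answer: DEADLOCK at state 1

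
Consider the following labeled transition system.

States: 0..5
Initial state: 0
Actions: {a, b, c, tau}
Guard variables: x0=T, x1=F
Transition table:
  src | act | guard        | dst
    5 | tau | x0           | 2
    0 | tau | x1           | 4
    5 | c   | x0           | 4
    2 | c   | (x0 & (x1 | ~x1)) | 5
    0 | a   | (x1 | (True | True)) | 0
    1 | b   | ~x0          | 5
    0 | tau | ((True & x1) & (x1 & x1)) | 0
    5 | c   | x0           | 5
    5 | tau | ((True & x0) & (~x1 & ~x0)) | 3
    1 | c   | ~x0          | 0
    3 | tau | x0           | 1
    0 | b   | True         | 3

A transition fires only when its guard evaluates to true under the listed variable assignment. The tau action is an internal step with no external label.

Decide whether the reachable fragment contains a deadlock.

Answer: DEADLOCK at state 1

Trace:
R = {0,1,3}
  0: a→0  b→3  [2 out]
  1: ∅  [STUCK]
  3: tau→1  [1 out]
witness 1: b·tau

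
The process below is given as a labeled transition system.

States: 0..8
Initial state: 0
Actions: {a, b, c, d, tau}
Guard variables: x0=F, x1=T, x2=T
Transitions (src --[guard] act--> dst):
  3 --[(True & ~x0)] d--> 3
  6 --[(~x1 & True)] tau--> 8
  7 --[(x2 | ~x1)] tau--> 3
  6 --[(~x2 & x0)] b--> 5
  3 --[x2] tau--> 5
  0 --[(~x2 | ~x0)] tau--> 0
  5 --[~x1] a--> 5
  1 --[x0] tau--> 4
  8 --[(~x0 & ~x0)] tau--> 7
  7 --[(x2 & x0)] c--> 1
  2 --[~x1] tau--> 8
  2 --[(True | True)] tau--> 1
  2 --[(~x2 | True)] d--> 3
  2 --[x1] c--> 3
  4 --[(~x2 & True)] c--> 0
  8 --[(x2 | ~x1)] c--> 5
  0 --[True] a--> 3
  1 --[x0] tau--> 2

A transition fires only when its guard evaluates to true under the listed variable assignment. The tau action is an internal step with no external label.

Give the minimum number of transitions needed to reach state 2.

Answer: UNREACHABLE

Analysis:
Layered search for 2:
  L0 = {0}
  L1 = {3}
  L2 = {5}
2 never appears.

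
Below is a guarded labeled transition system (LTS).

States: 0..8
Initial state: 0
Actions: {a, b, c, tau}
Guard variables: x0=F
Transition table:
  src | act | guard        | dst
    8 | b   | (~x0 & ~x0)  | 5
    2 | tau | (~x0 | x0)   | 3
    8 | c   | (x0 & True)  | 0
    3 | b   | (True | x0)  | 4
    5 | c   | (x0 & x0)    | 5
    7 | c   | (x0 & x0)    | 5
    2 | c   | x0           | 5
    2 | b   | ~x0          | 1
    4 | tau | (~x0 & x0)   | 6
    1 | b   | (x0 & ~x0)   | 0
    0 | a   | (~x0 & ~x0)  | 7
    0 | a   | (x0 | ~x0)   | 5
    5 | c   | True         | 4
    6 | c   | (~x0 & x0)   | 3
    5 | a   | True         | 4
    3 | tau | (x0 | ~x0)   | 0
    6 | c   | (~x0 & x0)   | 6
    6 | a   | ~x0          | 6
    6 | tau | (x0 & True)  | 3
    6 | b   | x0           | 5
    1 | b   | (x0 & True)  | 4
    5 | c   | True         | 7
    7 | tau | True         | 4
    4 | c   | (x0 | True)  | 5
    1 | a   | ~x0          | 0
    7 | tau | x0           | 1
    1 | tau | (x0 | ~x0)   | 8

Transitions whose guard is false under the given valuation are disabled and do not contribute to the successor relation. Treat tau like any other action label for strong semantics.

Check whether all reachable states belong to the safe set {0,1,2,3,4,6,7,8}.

Inv-set: {0,1,2,3,4,6,7,8}
Reach set: {0,4,5,7}
  0: safe
  4: safe
  5: outside
  7: safe
witness against invariant: a → 5

Answer: INVARIANT VIOLATED at state 5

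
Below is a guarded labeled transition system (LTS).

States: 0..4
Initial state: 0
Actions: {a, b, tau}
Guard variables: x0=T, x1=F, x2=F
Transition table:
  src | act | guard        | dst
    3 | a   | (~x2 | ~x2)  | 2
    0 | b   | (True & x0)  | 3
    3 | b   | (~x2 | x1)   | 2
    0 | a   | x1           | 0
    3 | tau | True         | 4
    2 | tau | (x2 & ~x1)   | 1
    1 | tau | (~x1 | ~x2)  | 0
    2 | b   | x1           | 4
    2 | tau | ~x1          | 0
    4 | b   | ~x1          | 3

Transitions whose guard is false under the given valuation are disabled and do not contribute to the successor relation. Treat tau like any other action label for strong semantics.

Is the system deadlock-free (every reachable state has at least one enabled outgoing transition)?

Answer: DEADLOCK-FREE

Working:
Reach set: {0,2,3,4}
  0: b→3  [1 exit(s)]
  2: tau→0  [1 exit(s)]
  3: a→2  b→2  tau→4  [3 exit(s)]
  4: b→3  [1 exit(s)]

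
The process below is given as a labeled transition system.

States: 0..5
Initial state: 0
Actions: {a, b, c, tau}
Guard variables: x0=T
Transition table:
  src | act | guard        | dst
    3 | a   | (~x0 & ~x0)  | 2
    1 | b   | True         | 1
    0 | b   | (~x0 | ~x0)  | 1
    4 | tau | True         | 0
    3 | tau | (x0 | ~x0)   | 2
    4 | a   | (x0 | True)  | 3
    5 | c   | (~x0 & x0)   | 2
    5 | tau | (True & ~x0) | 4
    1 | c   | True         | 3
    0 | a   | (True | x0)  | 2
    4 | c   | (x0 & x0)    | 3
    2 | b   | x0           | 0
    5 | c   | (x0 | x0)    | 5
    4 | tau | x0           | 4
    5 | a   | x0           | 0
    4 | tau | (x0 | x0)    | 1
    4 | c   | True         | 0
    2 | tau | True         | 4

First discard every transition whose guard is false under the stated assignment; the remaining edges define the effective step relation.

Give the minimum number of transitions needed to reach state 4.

Answer: 2

Analysis:
Layered search for 4:
  Layer 0: {0}
  Layer 1: {2}
  Layer 2: {4}
first hit 4 at d=2 via a·tau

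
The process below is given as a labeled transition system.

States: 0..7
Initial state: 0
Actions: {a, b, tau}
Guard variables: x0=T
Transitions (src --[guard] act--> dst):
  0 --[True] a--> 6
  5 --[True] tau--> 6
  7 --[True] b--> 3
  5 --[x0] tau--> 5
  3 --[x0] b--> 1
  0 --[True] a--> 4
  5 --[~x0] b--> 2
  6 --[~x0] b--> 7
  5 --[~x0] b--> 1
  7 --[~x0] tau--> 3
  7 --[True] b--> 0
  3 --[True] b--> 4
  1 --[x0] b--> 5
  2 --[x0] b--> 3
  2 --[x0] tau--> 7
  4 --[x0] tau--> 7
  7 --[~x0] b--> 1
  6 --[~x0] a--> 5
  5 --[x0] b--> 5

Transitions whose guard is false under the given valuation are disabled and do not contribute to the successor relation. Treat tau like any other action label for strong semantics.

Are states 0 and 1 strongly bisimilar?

Refine partition for ~:
  π0 = {{0,1,2,3,4,5,6,7}}
  π1 = {{0},{1,3,7},{2,5},{4},{6}}
  π2 = {{0},{1},{2},{3},{4},{5},{6},{7}}
Fixed point at round 3; 8 class(es).
0∈{0}, 1∈{1}

Answer: NOT BISIMILAR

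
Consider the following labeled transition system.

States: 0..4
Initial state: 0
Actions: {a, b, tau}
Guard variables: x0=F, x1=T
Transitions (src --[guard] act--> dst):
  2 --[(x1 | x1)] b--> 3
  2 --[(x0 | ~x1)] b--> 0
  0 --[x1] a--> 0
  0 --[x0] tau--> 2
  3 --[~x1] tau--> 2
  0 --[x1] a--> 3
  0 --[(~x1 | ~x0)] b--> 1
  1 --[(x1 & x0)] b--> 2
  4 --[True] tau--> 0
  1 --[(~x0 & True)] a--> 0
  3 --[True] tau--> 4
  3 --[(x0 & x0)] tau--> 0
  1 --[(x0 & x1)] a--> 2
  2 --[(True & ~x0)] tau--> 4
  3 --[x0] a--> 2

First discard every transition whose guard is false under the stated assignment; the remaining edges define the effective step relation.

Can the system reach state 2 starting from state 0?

Answer: UNREACHABLE

Analysis:
After dropping false guards: 8 live edges.
Layer 0: {0}
Layer 1: {1,3}  now seen {0,1,3}
Layer 2: {4}  now seen {0,1,3,4}
R = {0,1,3,4}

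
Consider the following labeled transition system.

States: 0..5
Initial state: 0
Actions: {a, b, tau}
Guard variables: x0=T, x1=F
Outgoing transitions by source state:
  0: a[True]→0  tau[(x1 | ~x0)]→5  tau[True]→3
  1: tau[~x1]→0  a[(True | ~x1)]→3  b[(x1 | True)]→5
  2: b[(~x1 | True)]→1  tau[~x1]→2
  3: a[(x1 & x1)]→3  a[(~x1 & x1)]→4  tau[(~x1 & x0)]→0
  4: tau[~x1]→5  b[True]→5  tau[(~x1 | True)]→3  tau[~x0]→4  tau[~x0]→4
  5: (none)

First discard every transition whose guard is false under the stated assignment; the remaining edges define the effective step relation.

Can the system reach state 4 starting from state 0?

Guard filter leaves 11 enabled edge(s).
Layer 0: {0}
Layer 1: {3}  cumulative {0,3}
R = {0,3}

Answer: UNREACHABLE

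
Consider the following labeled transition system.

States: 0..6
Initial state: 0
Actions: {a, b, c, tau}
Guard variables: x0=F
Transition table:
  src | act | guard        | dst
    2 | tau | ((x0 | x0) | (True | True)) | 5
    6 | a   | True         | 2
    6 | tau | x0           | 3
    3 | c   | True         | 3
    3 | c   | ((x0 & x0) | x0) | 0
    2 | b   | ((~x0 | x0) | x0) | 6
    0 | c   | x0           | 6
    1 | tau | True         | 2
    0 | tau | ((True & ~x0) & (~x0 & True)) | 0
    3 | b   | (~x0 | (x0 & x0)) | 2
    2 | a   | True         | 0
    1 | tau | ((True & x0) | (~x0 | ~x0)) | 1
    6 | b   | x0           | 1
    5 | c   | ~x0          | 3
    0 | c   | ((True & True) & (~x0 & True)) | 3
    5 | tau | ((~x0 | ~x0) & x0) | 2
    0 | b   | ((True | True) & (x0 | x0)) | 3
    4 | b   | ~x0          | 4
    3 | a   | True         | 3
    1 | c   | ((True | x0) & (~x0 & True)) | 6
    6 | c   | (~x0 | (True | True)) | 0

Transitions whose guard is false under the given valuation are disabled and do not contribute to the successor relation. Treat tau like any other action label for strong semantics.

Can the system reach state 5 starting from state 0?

After dropping false guards: 15 live edges.
Layer 0: {0}
Layer 1: {3}  now seen {0,3}
Layer 2: {2}  now seen {0,2,3}
Layer 3: {5,6}  now seen {0,2,3,5,6}
Reachable = {0,2,3,5,6}
witness 5: c·b·tau

Answer: REACHABLE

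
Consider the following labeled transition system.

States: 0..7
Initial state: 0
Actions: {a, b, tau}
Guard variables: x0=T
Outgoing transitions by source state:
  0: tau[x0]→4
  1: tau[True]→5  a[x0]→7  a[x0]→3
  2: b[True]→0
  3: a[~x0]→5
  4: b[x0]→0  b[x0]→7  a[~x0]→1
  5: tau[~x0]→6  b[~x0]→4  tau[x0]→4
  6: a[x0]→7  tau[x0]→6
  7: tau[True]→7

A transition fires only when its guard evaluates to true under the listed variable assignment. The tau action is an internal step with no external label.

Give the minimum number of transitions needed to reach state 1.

Answer: UNREACHABLE

Analysis:
BFS to 1:
  depth 0: {0}
  depth 1: {4}
  depth 2: {7}
1 never appears.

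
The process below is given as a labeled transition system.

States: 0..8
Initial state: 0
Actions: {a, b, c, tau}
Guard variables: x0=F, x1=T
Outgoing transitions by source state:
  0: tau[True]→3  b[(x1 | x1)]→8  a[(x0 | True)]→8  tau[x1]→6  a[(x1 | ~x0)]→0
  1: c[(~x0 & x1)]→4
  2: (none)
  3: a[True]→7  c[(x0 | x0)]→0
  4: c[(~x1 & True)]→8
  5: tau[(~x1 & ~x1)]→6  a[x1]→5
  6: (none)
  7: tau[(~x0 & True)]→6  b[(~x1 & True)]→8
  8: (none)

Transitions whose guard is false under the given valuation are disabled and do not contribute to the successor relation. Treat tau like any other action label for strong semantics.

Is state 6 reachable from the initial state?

Answer: REACHABLE

Analysis:
9 transition(s) survive guard evaluation.
Layer 0: {0}
Layer 1: {3,6,8}  now seen {0,3,6,8}
Layer 2: {7}  now seen {0,3,6,7,8}
R = {0,3,6,7,8}
Path to 6: tau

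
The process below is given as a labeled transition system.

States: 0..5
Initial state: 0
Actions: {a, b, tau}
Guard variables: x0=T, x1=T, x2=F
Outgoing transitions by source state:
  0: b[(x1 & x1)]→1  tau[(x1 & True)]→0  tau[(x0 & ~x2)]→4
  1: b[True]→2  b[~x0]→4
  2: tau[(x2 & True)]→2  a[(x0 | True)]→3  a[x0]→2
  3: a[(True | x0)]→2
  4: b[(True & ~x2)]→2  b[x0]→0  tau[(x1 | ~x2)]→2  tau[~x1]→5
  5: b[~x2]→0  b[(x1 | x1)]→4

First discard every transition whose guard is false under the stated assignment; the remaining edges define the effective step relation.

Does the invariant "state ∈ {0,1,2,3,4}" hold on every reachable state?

Answer: INVARIANT HOLDS

Trace:
Inv-set: {0,1,2,3,4}
Reach set: {0,1,2,3,4}
  0: safe
  1: safe
  2: safe
  3: safe
  4: safe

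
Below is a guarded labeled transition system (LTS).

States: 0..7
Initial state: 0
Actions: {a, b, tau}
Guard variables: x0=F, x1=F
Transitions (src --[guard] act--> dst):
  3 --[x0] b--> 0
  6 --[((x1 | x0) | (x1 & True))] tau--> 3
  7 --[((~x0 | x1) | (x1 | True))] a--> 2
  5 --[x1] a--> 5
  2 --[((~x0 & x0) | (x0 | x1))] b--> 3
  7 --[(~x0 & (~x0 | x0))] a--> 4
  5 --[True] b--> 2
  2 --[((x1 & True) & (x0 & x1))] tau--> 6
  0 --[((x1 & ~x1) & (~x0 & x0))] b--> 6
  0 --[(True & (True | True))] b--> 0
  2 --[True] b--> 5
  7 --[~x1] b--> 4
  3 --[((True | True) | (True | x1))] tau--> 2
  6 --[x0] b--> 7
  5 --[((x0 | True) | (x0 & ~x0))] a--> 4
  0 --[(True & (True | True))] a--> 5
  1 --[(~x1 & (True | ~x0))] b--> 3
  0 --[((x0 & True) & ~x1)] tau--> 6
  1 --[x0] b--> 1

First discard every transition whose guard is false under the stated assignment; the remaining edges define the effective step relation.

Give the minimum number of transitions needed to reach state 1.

BFS to 1:
  depth 0: {0}
  depth 1: {5}
  depth 2: {2,4}
1 never appears.

Answer: UNREACHABLE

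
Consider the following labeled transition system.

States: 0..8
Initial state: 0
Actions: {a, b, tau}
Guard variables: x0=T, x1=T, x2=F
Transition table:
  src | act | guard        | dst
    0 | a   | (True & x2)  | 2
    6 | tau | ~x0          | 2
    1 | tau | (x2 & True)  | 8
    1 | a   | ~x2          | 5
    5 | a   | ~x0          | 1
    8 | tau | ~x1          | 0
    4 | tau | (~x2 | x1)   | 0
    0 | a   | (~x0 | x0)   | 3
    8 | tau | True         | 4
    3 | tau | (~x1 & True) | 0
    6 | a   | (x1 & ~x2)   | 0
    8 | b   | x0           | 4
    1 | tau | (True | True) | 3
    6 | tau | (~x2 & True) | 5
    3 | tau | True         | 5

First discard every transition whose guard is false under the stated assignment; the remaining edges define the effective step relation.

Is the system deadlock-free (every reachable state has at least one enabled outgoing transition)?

Answer: DEADLOCK at state 5

Working:
Reach set: {0,3,5}
  0: a→3  [1 exit(s)]
  3: tau→5  [1 exit(s)]
  5: ∅  [no exit]
trace reaching 5: a·tau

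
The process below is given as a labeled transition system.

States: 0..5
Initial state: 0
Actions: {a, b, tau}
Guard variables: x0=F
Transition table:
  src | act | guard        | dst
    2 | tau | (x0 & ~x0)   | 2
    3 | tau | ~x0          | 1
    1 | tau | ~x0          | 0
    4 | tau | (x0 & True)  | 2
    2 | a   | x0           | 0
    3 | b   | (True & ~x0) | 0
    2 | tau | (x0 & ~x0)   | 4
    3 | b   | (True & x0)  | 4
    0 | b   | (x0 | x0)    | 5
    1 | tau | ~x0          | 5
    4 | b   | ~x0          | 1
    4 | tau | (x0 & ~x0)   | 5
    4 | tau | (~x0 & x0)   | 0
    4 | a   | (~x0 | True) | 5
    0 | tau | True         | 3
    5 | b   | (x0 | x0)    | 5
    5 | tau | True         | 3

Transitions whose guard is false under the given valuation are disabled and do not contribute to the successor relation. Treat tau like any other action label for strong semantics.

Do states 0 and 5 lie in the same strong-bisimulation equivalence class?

Compute ~ classes (split until stable):
  π0 = {{0,1,2,3,4,5}}
  π1 = {{0,1,5},{2},{3},{4}}
  π2 = {{0,5},{1},{2},{3},{4}}
stable after 3 split(s): 5 block(s)
[0]={0,5}  [5]={0,5}

Answer: BISIMILAR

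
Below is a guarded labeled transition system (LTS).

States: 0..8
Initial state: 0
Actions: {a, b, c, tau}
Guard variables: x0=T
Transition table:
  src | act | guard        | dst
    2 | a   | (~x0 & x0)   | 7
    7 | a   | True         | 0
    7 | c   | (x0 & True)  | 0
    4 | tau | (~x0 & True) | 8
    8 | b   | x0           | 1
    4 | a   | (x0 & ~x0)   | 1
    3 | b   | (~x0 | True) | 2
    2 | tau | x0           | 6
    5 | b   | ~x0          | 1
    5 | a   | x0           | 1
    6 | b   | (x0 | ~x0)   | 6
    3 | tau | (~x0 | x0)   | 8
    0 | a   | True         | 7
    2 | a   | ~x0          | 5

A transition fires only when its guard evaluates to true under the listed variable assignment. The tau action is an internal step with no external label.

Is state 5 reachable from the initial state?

Guard filter leaves 9 enabled edge(s).
Layer 0: {0}
Layer 1: {7}  total {0,7}
Reach set: {0,7}

Answer: UNREACHABLE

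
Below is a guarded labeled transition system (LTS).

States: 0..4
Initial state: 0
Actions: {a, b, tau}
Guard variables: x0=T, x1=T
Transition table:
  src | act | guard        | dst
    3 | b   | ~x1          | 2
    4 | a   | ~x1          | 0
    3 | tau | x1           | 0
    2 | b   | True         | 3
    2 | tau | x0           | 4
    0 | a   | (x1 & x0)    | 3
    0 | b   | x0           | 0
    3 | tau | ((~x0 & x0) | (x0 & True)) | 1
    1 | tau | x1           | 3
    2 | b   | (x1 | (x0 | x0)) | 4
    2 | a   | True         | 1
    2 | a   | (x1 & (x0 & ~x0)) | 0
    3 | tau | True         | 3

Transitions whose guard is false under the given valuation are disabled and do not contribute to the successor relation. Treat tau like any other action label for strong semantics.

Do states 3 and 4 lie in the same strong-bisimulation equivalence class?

Answer: NOT BISIMILAR

Trace:
Refine partition for ~:
  π0 = {{0,1,2,3,4}}
  π1 = {{0},{1,3},{2},{4}}
  π2 = {{0},{1},{2},{3},{4}}
5 equivalence class(es) (converged in 3)
3∈{3}, 4∈{4}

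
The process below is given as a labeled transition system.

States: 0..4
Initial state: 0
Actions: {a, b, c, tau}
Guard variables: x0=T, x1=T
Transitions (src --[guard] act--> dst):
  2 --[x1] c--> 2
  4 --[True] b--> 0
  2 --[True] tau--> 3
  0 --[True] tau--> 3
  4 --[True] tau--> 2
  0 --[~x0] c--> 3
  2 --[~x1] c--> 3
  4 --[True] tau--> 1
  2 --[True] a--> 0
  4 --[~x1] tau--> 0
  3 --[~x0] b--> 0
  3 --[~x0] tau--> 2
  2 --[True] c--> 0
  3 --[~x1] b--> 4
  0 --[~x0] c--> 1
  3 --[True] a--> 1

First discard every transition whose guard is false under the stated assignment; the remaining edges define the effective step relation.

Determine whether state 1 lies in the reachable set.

9 transition(s) survive guard evaluation.
depth 0: {0}
depth 1: {3}  total {0,3}
depth 2: {1}  total {0,1,3}
Reachable = {0,1,3}
witness 1: tau·a

Answer: REACHABLE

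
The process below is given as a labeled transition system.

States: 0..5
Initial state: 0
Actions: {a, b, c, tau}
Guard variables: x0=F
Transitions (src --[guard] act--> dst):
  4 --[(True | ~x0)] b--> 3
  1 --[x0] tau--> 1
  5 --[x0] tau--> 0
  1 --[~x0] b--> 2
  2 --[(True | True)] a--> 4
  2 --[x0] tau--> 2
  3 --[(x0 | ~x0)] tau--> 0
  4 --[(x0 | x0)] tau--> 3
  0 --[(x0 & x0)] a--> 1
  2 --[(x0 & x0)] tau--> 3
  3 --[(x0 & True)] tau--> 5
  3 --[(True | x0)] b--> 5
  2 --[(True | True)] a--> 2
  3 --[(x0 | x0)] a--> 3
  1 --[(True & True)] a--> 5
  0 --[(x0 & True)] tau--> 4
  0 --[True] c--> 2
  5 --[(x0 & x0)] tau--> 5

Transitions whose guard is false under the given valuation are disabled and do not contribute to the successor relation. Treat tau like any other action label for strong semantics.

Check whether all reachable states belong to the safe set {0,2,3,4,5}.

Answer: INVARIANT HOLDS

Analysis:
Inv-set: {0,2,3,4,5}
Reach set: {0,2,3,4,5}
  0: safe
  2: safe
  3: safe
  4: safe
  5: safe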